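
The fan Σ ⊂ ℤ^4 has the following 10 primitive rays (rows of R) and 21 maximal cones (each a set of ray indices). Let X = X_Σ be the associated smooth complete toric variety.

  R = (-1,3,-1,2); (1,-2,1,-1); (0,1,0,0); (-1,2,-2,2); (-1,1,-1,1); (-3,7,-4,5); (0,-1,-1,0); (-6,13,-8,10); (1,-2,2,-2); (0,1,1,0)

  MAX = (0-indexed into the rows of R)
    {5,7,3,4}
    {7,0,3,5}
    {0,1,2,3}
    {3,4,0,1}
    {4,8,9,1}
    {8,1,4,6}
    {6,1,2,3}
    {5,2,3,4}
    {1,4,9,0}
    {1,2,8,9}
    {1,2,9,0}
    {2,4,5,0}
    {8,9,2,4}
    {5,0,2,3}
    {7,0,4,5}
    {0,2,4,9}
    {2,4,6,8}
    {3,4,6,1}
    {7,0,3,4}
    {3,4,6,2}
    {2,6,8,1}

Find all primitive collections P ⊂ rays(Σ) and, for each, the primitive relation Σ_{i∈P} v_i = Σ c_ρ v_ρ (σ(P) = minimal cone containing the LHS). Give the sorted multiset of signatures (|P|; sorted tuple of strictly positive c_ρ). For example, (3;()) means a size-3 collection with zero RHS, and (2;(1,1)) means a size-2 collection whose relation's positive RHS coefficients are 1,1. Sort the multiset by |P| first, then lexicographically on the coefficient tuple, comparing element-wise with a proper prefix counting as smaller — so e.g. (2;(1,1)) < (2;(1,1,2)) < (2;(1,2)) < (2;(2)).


|primitive collections| = 17. Relations:

  P = {3,8}:  v_{3} + v_{8} = 0 — sig = (2;())
  P = {6,9}:  v_{6} + v_{9} = 0 — sig = (2;())
  P = {0,6}:  v_{0} + v_{6} = v_{3} — sig = (2;(1))
  P = {0,8}:  v_{0} + v_{8} = v_{9} — sig = (2;(1))
  P = {3,9}:  v_{3} + v_{9} = v_{0} — sig = (2;(1))
  P = {1,5}:  v_{1} + v_{5} = v_{0} + v_{3} — sig = (2;(1,1))
  P = {5,8}:  v_{5} + v_{8} = v_{0} + v_{2} + v_{4} — sig = (2;(1,1,1))
  P = {7,8}:  v_{7} + v_{8} = v_{0} + v_{4} + v_{5} — sig = (2;(1,1,1))
  P = {5,6}:  v_{5} + v_{6} = v_{2} + 2·v_{3} + v_{4} — sig = (2;(1,1,2))
  P = {5,9}:  v_{5} + v_{9} = 2·v_{0} + v_{2} + v_{4} — sig = (2;(1,1,2))
  P = {6,7}:  v_{6} + v_{7} = 2·v_{3} + v_{4} + v_{5} — sig = (2;(1,1,2))
  P = {7,9}:  v_{7} + v_{9} = 2·v_{0} + v_{4} + v_{5} — sig = (2;(1,1,2))
  P = {1,7}:  v_{1} + v_{7} = 2·v_{0} + 2·v_{3} + v_{4} — sig = (2;(1,2,2))
  P = {2,7}:  v_{2} + v_{7} = 2·v_{5} — sig = (2;(2))
  P = {1,2,4}:  v_{1} + v_{2} + v_{4} = 0 — sig = (3;())
  P = {0,2,3,4}:  v_{0} + v_{2} + v_{3} + v_{4} = v_{5} — sig = (4;(1))
  P = {0,3,4,5}:  v_{0} + v_{3} + v_{4} + v_{5} = v_{7} — sig = (4;(1))

Sorted signature multiset PRS(X):
{ (2;()) ×2,  (2;(1)) ×3,  (2;(1,1)),  (2;(1,1,1)) ×2,  (2;(1,1,2)) ×4,  (2;(1,2,2)),  (2;(2)),  (3;()),  (4;(1)) ×2 }


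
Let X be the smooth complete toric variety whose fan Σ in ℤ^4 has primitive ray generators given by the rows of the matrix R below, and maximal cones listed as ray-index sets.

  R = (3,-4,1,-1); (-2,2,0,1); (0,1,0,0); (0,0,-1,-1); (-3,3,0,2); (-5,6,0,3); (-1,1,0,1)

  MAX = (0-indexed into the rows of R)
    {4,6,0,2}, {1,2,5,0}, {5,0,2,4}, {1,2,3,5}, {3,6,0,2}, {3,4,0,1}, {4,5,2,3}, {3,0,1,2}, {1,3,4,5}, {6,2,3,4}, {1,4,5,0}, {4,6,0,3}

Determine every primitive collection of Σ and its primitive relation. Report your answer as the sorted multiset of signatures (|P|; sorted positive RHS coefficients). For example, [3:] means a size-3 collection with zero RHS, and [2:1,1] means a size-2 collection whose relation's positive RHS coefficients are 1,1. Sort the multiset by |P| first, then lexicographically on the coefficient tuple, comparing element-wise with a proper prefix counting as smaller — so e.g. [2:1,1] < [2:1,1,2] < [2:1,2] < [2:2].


|primitive collections| = 5. Relations:

  {1,6}:  v_{1} + v_{6} = v_{4}  ⇒ sig = [2:1]
  {5,6}:  v_{5} + v_{6} = v_{2} + 2·v_{4}  ⇒ sig = [2:1,2]
  {0,3,5}:  v_{0} + v_{3} + v_{5} = v_{1}  ⇒ sig = [3:1]
  {1,2,4}:  v_{1} + v_{2} + v_{4} = v_{5}  ⇒ sig = [3:1]
  {0,2,3,4}:  v_{0} + v_{2} + v_{3} + v_{4} = 0  ⇒ sig = [4:]

Hence PRS(X_Σ) =
    [2:1]
    [2:1,2]
    [3:1]
    [3:1]
    [4:]


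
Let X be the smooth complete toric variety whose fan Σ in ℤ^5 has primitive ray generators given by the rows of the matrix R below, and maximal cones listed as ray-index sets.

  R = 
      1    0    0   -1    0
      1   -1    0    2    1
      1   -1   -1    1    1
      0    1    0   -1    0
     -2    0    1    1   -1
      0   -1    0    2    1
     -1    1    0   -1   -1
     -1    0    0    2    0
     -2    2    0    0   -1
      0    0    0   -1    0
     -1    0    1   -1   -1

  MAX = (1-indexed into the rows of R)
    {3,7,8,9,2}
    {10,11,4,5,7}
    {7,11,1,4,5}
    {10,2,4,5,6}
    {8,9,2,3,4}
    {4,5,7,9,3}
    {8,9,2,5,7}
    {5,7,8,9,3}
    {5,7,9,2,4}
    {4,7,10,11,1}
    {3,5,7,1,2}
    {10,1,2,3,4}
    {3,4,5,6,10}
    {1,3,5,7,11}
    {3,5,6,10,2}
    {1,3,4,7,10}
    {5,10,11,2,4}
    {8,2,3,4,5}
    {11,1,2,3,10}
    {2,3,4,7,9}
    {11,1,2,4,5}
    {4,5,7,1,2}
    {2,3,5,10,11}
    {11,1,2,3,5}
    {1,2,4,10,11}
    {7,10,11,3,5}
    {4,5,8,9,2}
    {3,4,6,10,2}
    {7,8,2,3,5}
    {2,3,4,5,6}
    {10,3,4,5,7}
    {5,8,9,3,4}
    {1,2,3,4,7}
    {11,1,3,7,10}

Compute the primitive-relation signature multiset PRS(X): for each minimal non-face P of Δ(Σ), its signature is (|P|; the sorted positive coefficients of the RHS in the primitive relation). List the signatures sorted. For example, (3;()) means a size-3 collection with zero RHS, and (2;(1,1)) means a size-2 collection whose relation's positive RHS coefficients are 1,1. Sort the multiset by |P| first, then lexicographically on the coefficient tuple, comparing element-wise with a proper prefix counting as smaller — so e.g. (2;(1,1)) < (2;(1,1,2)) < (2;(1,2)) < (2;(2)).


20 minimal non-faces of Δ(Σ) (on 11 rays):

  P={8,11}:  v_{8} + v_{11} = v_{5}  ⇒ sig = (2;(1))
  P={1,6}:  v_{1} + v_{6} = v_{2} + v_{10}  ⇒ sig = (2;(1,1))
  P={1,8}:  v_{1} + v_{8} = v_{2} + v_{7}  ⇒ sig = (2;(1,1))
  P={6,7}:  v_{6} + v_{7} = v_{3} + v_{4} + v_{5}  ⇒ sig = (2;(1,1,1))
  P={8,10}:  v_{8} + v_{10} = v_{3} + v_{4} + v_{5}  ⇒ sig = (2;(1,1,1))
  P={9,11}:  v_{9} + v_{11} = v_{4} + v_{5} + v_{7}  ⇒ sig = (2;(1,1,1))
  P={6,9}:  v_{6} + v_{9} = v_{3} + 2·v_{4} + v_{5} + v_{8}  ⇒ sig = (2;(1,1,1,2))
  P={9,10}:  v_{9} + v_{10} = v_{3} + 2·v_{4} + v_{5} + v_{7}  ⇒ sig = (2;(1,1,1,2))
  P={1,9}:  v_{1} + v_{9} = v_{2} + v_{4} + 2·v_{7}  ⇒ sig = (2;(1,1,2))
  P={6,11}:  v_{6} + v_{11} = v_{2} + v_{5} + 2·v_{10}  ⇒ sig = (2;(1,1,2))
  P={6,8}:  v_{6} + v_{8} = v_{2} + 2·v_{3} + 2·v_{4} + 2·v_{5}  ⇒ sig = (2;(1,2,2,2))
  P={2,7,10}:  v_{2} + v_{7} + v_{10} = 0  ⇒ sig = (3;())
  P={1,5,10}:  v_{1} + v_{5} + v_{10} = v_{11}  ⇒ sig = (3;(1))
  P={3,4,11}:  v_{3} + v_{4} + v_{11} = v_{10}  ⇒ sig = (3;(1))
  P={4,7,8}:  v_{4} + v_{7} + v_{8} = v_{9}  ⇒ sig = (3;(1))
  P={2,7,11}:  v_{2} + v_{7} + v_{11} = v_{1} + v_{5}  ⇒ sig = (3;(1,1))
  P={1,3,4,5}:  v_{1} + v_{3} + v_{4} + v_{5} = 0  ⇒ sig = (4;())
  P={2,3,5,9}:  v_{2} + v_{3} + v_{5} + v_{9} = 2·v_{8}  ⇒ sig = (4;(2))
  P={2,3,4,5,7}:  v_{2} + v_{3} + v_{4} + v_{5} + v_{7} = v_{8}  ⇒ sig = (5;(1))
  P={2,3,4,5,10}:  v_{2} + v_{3} + v_{4} + v_{5} + v_{10} = v_{6}  ⇒ sig = (5;(1))

Sorted signature multiset PRS(X):
    |P|=2: 11 collections, coeffs (1), (1,1), (1,1), (1,1,1), (1,1,1), (1,1,1), (1,1,1,2), (1,1,1,2), (1,1,2), (1,1,2), (1,2,2,2)
    |P|=3: 5 collections, coeffs (), (1), (1), (1), (1,1)
    |P|=4: 2 collections, coeffs (), (2)
    |P|=5: 2 collections, coeffs (1), (1)


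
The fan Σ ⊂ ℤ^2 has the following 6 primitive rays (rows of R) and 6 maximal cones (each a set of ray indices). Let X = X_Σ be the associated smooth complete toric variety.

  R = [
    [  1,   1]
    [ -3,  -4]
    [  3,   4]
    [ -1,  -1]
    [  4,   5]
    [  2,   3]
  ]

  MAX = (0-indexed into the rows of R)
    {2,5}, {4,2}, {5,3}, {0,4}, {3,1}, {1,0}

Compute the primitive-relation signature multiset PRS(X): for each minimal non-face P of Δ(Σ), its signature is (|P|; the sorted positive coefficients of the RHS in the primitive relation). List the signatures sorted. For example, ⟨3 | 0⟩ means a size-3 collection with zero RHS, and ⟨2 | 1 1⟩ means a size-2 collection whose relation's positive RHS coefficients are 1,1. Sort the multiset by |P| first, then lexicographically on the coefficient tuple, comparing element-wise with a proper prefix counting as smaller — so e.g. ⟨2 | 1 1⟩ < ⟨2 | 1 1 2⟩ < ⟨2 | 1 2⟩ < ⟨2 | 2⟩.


The 9 primitive collections of Σ (r=6, n=2):

  P={0,3}:  v_{0} + v_{3} = 0  ⟹  sig = ⟨2 | 0⟩
  P={1,2}:  v_{1} + v_{2} = 0  ⟹  sig = ⟨2 | 0⟩
  P={0,2}:  v_{0} + v_{2} = v_{4}  ⟹  sig = ⟨2 | 1⟩
  P={0,5}:  v_{0} + v_{5} = v_{2}  ⟹  sig = ⟨2 | 1⟩
  P={1,4}:  v_{1} + v_{4} = v_{0}  ⟹  sig = ⟨2 | 1⟩
  P={1,5}:  v_{1} + v_{5} = v_{3}  ⟹  sig = ⟨2 | 1⟩
  P={2,3}:  v_{2} + v_{3} = v_{5}  ⟹  sig = ⟨2 | 1⟩
  P={3,4}:  v_{3} + v_{4} = v_{2}  ⟹  sig = ⟨2 | 1⟩
  P={4,5}:  v_{4} + v_{5} = 2·v_{2}  ⟹  sig = ⟨2 | 2⟩

Hence PRS(X_Σ) =
    |P|=2: 9 collections, coeffs (), (), (1), (1), (1), (1), (1), (1), (2)


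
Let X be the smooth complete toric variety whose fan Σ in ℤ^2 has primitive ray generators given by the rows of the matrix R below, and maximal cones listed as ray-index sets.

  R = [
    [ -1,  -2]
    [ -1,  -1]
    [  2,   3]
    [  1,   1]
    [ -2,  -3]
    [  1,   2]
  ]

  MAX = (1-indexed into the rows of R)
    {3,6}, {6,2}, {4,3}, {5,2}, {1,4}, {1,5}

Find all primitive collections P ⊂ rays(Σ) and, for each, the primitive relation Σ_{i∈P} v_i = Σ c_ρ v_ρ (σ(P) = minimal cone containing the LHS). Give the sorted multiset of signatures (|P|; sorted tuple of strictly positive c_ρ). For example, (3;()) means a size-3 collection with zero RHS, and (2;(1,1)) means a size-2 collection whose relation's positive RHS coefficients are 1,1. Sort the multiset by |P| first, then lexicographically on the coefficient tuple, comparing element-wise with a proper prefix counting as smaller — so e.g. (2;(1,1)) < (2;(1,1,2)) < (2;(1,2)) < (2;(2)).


9 minimal non-faces of Δ(Σ) (on 6 rays):

  • {1,6}:  v_{1} + v_{6} = 0  →  sig = (2;())
  • {2,4}:  v_{2} + v_{4} = 0  →  sig = (2;())
  • {3,5}:  v_{3} + v_{5} = 0  →  sig = (2;())
  • {1,2}:  v_{1} + v_{2} = v_{5}  →  sig = (2;(1))
  • {1,3}:  v_{1} + v_{3} = v_{4}  →  sig = (2;(1))
  • {2,3}:  v_{2} + v_{3} = v_{6}  →  sig = (2;(1))
  • {4,5}:  v_{4} + v_{5} = v_{1}  →  sig = (2;(1))
  • {4,6}:  v_{4} + v_{6} = v_{3}  →  sig = (2;(1))
  • {5,6}:  v_{5} + v_{6} = v_{2}  →  sig = (2;(1))

Sorted signature multiset PRS(X):
    |P|=2: 9 collections, coeffs (), (), (), (1), (1), (1), (1), (1), (1)


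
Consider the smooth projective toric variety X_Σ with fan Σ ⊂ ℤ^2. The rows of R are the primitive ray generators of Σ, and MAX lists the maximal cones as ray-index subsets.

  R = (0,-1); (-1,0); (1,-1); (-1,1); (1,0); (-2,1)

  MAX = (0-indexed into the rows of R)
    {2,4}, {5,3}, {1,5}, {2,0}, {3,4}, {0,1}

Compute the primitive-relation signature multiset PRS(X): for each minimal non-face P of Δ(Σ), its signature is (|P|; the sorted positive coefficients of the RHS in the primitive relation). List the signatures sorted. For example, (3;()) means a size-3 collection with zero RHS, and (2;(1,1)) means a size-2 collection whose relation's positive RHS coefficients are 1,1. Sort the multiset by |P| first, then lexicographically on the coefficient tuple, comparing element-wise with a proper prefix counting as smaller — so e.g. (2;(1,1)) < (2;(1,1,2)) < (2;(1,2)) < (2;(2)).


9 collections generate NE(X_Σ); each relation:

  P={1,4}:  v_{1} + v_{4} = 0  →  sig = (2;())
  P={2,3}:  v_{2} + v_{3} = 0  →  sig = (2;())
  P={0,3}:  v_{0} + v_{3} = v_{1}  →  sig = (2;(1))
  P={0,4}:  v_{0} + v_{4} = v_{2}  →  sig = (2;(1))
  P={1,2}:  v_{1} + v_{2} = v_{0}  →  sig = (2;(1))
  P={1,3}:  v_{1} + v_{3} = v_{5}  →  sig = (2;(1))
  P={2,5}:  v_{2} + v_{5} = v_{1}  →  sig = (2;(1))
  P={4,5}:  v_{4} + v_{5} = v_{3}  →  sig = (2;(1))
  P={0,5}:  v_{0} + v_{5} = 2·v_{1}  →  sig = (2;(2))

so the primitive-relation signature multiset is
    (2;())
    (2;())
    (2;(1))
    (2;(1))
    (2;(1))
    (2;(1))
    (2;(1))
    (2;(1))
    (2;(2))


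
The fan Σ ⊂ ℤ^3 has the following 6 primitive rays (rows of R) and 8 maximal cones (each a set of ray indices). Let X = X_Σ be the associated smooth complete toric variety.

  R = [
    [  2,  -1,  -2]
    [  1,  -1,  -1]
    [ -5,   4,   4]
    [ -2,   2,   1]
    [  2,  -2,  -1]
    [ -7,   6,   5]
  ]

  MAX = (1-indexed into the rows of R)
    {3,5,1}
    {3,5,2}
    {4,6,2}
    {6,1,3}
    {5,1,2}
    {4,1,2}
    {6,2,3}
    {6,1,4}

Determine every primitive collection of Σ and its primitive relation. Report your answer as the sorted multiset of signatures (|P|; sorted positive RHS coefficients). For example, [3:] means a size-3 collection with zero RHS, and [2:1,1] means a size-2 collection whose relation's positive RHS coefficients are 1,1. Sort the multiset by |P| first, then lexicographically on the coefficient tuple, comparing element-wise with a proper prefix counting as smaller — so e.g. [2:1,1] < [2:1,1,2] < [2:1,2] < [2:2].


Σ has 5 primitive collections:

  {4,5}:  v_{4} + v_{5} = 0  ⟹  sig = [2:]
  {3,4}:  v_{3} + v_{4} = v_{6}  ⟹  sig = [2:1]
  {5,6}:  v_{5} + v_{6} = v_{3}  ⟹  sig = [2:1]
  {1,2,3}:  v_{1} + v_{2} + v_{3} = v_{4}  ⟹  sig = [3:1]
  {1,2,6}:  v_{1} + v_{2} + v_{6} = 2·v_{4}  ⟹  sig = [3:2]

Hence PRS(X_Σ) =
[[2:], [2:1], [2:1], [3:1], [3:2]]


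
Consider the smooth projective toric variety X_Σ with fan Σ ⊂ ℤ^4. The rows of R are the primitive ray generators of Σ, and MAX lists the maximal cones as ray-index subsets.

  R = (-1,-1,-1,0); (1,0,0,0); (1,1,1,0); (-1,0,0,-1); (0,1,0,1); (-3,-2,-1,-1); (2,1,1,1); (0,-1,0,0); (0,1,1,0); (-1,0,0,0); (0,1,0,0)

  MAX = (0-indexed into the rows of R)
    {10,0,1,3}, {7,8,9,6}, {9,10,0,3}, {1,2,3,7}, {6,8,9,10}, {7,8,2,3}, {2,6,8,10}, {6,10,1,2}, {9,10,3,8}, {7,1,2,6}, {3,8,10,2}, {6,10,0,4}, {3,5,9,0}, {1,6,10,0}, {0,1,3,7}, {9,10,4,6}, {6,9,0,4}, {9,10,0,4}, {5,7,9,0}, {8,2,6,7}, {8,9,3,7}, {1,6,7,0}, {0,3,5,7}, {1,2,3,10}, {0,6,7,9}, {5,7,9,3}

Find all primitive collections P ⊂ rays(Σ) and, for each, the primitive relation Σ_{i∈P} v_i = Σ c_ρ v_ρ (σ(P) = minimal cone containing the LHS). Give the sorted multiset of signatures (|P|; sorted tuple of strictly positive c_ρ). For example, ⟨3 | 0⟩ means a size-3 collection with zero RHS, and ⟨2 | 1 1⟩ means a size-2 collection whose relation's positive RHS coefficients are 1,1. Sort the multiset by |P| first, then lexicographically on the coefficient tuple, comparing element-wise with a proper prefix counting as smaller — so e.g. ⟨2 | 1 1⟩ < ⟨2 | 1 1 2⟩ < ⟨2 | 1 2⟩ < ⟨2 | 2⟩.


Minimal non-faces — 20 found among 11 rays, 26 max cones:

  P = {0,2}:  v_{0} + v_{2} = 0 ; sig = ⟨2 | 0⟩
  P = {1,9}:  v_{1} + v_{9} = 0 ; sig = ⟨2 | 0⟩
  P = {7,10}:  v_{7} + v_{10} = 0 ; sig = ⟨2 | 0⟩
  P = {0,8}:  v_{0} + v_{8} = v_{9} ; sig = ⟨2 | 1⟩
  P = {1,8}:  v_{1} + v_{8} = v_{2} ; sig = ⟨2 | 1⟩
  P = {2,9}:  v_{2} + v_{9} = v_{8} ; sig = ⟨2 | 1⟩
  P = {3,6}:  v_{3} + v_{6} = v_{2} ; sig = ⟨2 | 1⟩
  P = {3,4}:  v_{3} + v_{4} = v_{9} + v_{10} ; sig = ⟨2 | 1 1⟩
  P = {5,6}:  v_{5} + v_{6} = v_{7} + v_{9} ; sig = ⟨2 | 1 1⟩
  P = {1,4}:  v_{1} + v_{4} = v_{0} + v_{6} + v_{10} ; sig = ⟨2 | 1 1 1⟩
  P = {1,5}:  v_{1} + v_{5} = v_{0} + v_{3} + v_{7} ; sig = ⟨2 | 1 1 1⟩
  P = {2,4}:  v_{2} + v_{4} = v_{6} + v_{9} + v_{10} ; sig = ⟨2 | 1 1 1⟩
  P = {2,5}:  v_{2} + v_{5} = v_{3} + v_{7} + v_{9} ; sig = ⟨2 | 1 1 1⟩
  P = {4,7}:  v_{4} + v_{7} = v_{0} + v_{6} + v_{9} ; sig = ⟨2 | 1 1 1⟩
  P = {5,10}:  v_{5} + v_{10} = v_{0} + v_{3} + v_{9} ; sig = ⟨2 | 1 1 1⟩
  P = {4,8}:  v_{4} + v_{8} = v_{6} + 2·v_{9} + v_{10} ; sig = ⟨2 | 1 1 2⟩
  P = {5,8}:  v_{5} + v_{8} = v_{3} + v_{7} + 2·v_{9} ; sig = ⟨2 | 1 1 2⟩
  P = {4,5}:  v_{4} + v_{5} = v_{0} + 2·v_{9} ; sig = ⟨2 | 1 2⟩
  P = {0,3,7,9}:  v_{0} + v_{3} + v_{7} + v_{9} = v_{5} ; sig = ⟨4 | 1⟩
  P = {0,6,9,10}:  v_{0} + v_{6} + v_{9} + v_{10} = v_{4} ; sig = ⟨4 | 1⟩

so the primitive-relation signature multiset is
    |P|=2: 18 collections, coeffs (), (), (), (1), (1), (1), (1), (1,1), (1,1), (1,1,1), (1,1,1), (1,1,1), (1,1,1), (1,1,1), (1,1,1), (1,1,2), (1,1,2), (1,2)
    |P|=4: 2 collections, coeffs (1), (1)


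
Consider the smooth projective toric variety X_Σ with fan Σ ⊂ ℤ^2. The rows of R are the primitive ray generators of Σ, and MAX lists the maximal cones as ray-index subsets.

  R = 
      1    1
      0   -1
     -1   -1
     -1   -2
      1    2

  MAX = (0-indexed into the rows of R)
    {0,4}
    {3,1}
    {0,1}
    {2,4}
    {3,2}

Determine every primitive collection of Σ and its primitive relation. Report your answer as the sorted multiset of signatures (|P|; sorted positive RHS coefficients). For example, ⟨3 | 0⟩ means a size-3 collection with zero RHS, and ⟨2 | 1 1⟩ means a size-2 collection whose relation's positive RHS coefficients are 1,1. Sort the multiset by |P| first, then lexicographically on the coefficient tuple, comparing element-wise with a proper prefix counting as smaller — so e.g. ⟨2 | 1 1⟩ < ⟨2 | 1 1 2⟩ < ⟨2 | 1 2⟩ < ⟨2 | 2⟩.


Primitive collections (5):

  P = {0,2}:  v_{0} + v_{2} = 0  →  sig = ⟨2 | 0⟩
  P = {3,4}:  v_{3} + v_{4} = 0  →  sig = ⟨2 | 0⟩
  P = {0,3}:  v_{0} + v_{3} = v_{1}  →  sig = ⟨2 | 1⟩
  P = {1,2}:  v_{1} + v_{2} = v_{3}  →  sig = ⟨2 | 1⟩
  P = {1,4}:  v_{1} + v_{4} = v_{0}  →  sig = ⟨2 | 1⟩

Sorted signature multiset PRS(X):
    |P|=2: 5 collections, coeffs (), (), (1), (1), (1)


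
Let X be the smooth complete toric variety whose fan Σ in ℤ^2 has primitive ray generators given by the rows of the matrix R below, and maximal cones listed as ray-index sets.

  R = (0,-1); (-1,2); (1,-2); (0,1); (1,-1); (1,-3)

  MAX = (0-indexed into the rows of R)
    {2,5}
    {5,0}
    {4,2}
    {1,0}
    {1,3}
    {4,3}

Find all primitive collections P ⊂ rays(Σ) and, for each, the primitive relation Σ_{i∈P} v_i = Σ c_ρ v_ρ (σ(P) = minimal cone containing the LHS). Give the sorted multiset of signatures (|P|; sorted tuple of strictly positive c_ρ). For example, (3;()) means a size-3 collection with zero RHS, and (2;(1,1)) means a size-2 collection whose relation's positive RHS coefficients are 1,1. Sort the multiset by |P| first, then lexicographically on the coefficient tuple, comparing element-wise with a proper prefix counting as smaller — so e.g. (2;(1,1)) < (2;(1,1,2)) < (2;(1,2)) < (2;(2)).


|primitive collections| = 9. Relations:

  P = {0,3}:  v_{0} + v_{3} = 0  ⟹  sig = (2;())
  P = {1,2}:  v_{1} + v_{2} = 0  ⟹  sig = (2;())
  P = {0,2}:  v_{0} + v_{2} = v_{5}  ⟹  sig = (2;(1))
  P = {0,4}:  v_{0} + v_{4} = v_{2}  ⟹  sig = (2;(1))
  P = {1,4}:  v_{1} + v_{4} = v_{3}  ⟹  sig = (2;(1))
  P = {1,5}:  v_{1} + v_{5} = v_{0}  ⟹  sig = (2;(1))
  P = {2,3}:  v_{2} + v_{3} = v_{4}  ⟹  sig = (2;(1))
  P = {3,5}:  v_{3} + v_{5} = v_{2}  ⟹  sig = (2;(1))
  P = {4,5}:  v_{4} + v_{5} = 2·v_{2}  ⟹  sig = (2;(2))

Hence PRS(X_Σ) =
    (2;())
    (2;())
    (2;(1))
    (2;(1))
    (2;(1))
    (2;(1))
    (2;(1))
    (2;(1))
    (2;(2))


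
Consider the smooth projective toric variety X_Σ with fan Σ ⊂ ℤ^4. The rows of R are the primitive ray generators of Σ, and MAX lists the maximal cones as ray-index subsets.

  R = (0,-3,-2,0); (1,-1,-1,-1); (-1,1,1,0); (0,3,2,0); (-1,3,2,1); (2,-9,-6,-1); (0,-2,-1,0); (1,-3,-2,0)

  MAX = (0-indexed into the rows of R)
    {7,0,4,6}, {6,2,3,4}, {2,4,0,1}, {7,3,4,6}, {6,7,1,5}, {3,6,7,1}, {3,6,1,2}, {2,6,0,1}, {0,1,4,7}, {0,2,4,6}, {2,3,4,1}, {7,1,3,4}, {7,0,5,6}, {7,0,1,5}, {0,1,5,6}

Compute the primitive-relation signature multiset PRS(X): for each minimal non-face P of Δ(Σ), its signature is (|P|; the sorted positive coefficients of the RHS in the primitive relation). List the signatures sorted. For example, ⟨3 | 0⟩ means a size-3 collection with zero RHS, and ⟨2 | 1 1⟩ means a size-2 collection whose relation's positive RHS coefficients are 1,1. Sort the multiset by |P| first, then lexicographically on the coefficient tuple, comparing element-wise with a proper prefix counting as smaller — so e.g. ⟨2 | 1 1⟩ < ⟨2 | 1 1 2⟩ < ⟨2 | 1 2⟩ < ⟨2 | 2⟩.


The 7 primitive collections of Σ (r=8, n=4):

  {0,3}:  v_{0} + v_{3} = 0  so sig = ⟨2 | 0⟩
  {2,7}:  v_{2} + v_{7} = v_{6}  so sig = ⟨2 | 1⟩
  {4,5}:  v_{4} + v_{5} = v_{0} + v_{7}  so sig = ⟨2 | 1 1⟩
  {3,5}:  v_{3} + v_{5} = v_{1} + v_{6} + v_{7}  so sig = ⟨2 | 1 1 1⟩
  {2,5}:  v_{2} + v_{5} = v_{0} + v_{1} + 2·v_{6}  so sig = ⟨2 | 1 1 2⟩
  {1,4,6}:  v_{1} + v_{4} + v_{6} = 0  so sig = ⟨3 | 0⟩
  {0,1,6,7}:  v_{0} + v_{1} + v_{6} + v_{7} = v_{5}  so sig = ⟨4 | 1⟩

Sorted signature multiset PRS(X):
    ⟨2 | 0⟩
    ⟨2 | 1⟩
    ⟨2 | 1 1⟩
    ⟨2 | 1 1 1⟩
    ⟨2 | 1 1 2⟩
    ⟨3 | 0⟩
    ⟨4 | 1⟩


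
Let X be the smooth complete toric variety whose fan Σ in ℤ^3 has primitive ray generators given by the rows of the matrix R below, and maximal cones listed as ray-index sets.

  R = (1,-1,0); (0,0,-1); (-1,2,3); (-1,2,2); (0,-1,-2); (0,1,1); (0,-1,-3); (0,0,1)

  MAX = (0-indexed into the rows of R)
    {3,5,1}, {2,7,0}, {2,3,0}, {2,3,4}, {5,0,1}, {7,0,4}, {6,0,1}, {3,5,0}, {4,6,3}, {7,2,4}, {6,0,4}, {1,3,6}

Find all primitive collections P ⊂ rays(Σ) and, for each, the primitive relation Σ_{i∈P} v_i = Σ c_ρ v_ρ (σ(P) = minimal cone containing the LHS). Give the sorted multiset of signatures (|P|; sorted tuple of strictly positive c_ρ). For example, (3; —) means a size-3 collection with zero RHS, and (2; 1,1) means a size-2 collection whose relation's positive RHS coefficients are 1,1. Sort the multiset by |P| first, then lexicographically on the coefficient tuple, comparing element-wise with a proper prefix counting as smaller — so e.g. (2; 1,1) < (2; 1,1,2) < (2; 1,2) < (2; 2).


14 minimal non-faces of Δ(Σ) (on 8 rays):

  • {1,7}:  v_{1} + v_{7} = 0 — sig = (2; —)
  • {1,2}:  v_{1} + v_{2} = v_{3} — sig = (2; 1)
  • {1,4}:  v_{1} + v_{4} = v_{6} — sig = (2; 1)
  • {3,7}:  v_{3} + v_{7} = v_{2} — sig = (2; 1)
  • {4,5}:  v_{4} + v_{5} = v_{1} — sig = (2; 1)
  • {6,7}:  v_{6} + v_{7} = v_{4} — sig = (2; 1)
  • {2,6}:  v_{2} + v_{6} = v_{3} + v_{4} — sig = (2; 1,1)
  • {5,7}:  v_{5} + v_{7} = v_{0} + v_{3} — sig = (2; 1,1)
  • {2,5}:  v_{2} + v_{5} = v_{0} + 2·v_{3} — sig = (2; 1,2)
  • {5,6}:  v_{5} + v_{6} = 2·v_{1} — sig = (2; 2)
  • {0,3,4}:  v_{0} + v_{3} + v_{4} = 0 — sig = (3; —)
  • {0,1,3}:  v_{0} + v_{1} + v_{3} = v_{5} — sig = (3; 1)
  • {0,2,4}:  v_{0} + v_{2} + v_{4} = v_{7} — sig = (3; 1)
  • {0,3,6}:  v_{0} + v_{3} + v_{6} = v_{1} — sig = (3; 1)

Hence PRS(X_Σ) =
    (2; —)
    (2; 1)
    (2; 1)
    (2; 1)
    (2; 1)
    (2; 1)
    (2; 1,1)
    (2; 1,1)
    (2; 1,2)
    (2; 2)
    (3; —)
    (3; 1)
    (3; 1)
    (3; 1)


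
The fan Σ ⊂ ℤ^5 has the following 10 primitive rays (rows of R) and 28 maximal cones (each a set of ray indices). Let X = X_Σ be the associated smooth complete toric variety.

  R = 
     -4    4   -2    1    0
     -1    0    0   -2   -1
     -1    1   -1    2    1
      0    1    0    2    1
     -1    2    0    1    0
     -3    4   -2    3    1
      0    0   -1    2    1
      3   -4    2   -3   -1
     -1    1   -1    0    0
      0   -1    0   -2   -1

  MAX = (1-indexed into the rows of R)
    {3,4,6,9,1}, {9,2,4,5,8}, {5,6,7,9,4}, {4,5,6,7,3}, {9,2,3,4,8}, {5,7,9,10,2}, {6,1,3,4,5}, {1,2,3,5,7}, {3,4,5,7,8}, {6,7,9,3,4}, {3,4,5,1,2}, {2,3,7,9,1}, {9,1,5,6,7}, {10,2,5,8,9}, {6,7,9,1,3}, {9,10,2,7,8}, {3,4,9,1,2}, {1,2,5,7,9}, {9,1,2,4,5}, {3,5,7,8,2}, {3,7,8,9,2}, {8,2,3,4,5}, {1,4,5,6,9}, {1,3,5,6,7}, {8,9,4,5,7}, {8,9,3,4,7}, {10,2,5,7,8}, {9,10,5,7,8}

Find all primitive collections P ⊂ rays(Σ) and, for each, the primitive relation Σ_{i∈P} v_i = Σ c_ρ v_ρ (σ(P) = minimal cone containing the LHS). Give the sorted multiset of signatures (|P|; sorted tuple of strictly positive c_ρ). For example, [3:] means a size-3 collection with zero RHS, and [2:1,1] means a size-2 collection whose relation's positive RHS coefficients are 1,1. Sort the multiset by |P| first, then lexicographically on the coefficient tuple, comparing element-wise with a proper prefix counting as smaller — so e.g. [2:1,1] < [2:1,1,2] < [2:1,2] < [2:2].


11 collections generate NE(X_Σ); each relation:

  P={4,10}:  v_{4} + v_{10} = 0  ⟹  sig = [2:]
  P={6,8}:  v_{6} + v_{8} = 0  ⟹  sig = [2:]
  P={1,8}:  v_{1} + v_{8} = v_{2}  ⟹  sig = [2:1]
  P={2,6}:  v_{2} + v_{6} = v_{1}  ⟹  sig = [2:1]
  P={3,10}:  v_{3} + v_{10} = v_{2} + v_{7}  ⟹  sig = [2:1,1]
  P={6,10}:  v_{6} + v_{10} = v_{2} + v_{5} + v_{7} + v_{9}  ⟹  sig = [2:1,1,1,1]
  P={1,10}:  v_{1} + v_{10} = 2·v_{2} + v_{5} + v_{7} + v_{9}  ⟹  sig = [2:1,1,1,2]
  P={2,4,7}:  v_{2} + v_{4} + v_{7} = v_{3}  ⟹  sig = [3:1]
  P={3,5,9}:  v_{3} + v_{5} + v_{9} = v_{6}  ⟹  sig = [3:1]
  P={1,4,7}:  v_{1} + v_{4} + v_{7} = v_{3} + v_{6}  ⟹  sig = [3:1,1]
  P={2,5,7,8,9}:  v_{2} + v_{5} + v_{7} + v_{8} + v_{9} = v_{10}  ⟹  sig = [5:1]

Hence PRS(X_Σ) =
[[2:], [2:], [2:1], [2:1], [2:1,1], [2:1,1,1,1], [2:1,1,1,2], [3:1], [3:1], [3:1,1], [5:1]]


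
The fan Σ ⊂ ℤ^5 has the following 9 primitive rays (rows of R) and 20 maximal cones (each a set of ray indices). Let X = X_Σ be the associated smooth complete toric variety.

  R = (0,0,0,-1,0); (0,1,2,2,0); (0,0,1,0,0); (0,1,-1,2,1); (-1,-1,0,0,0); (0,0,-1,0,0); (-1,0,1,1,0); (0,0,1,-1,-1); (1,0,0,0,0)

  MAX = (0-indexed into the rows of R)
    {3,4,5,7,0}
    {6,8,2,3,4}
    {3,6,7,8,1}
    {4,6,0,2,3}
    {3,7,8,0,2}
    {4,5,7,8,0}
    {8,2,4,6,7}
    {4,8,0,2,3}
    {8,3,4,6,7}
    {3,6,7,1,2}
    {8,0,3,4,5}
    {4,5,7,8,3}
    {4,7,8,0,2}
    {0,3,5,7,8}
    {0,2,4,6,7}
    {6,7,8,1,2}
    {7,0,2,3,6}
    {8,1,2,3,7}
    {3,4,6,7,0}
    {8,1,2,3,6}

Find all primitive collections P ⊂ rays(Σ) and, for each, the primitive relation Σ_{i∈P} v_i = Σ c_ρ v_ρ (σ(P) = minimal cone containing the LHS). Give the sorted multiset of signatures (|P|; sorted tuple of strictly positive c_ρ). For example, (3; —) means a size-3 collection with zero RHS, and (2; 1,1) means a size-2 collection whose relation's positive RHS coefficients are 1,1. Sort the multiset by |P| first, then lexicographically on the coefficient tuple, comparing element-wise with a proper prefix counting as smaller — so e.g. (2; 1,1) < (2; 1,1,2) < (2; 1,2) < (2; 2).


Minimal non-faces — 9 found among 9 rays, 20 max cones:

  P={2,5}:  v_{2} + v_{5} = 0  ⟹  sig = (2; —)
  P={5,6}:  v_{5} + v_{6} = v_{3} + v_{4} + v_{7}  ⟹  sig = (2; 1,1,1)
  P={1,5}:  v_{1} + v_{5} = v_{3} + v_{6} + v_{7} + v_{8}  ⟹  sig = (2; 1,1,1,1)
  P={0,1}:  v_{0} + v_{1} = 2·v_{2} + v_{3} + v_{7}  ⟹  sig = (2; 1,1,2)
  P={1,4}:  v_{1} + v_{4} = 2·v_{6} + v_{8}  ⟹  sig = (2; 1,2)
  P={0,6,8}:  v_{0} + v_{6} + v_{8} = v_{2}  ⟹  sig = (3; 1)
  P={2,3,4,7}:  v_{2} + v_{3} + v_{4} + v_{7} = v_{6}  ⟹  sig = (4; 1)
  P={0,3,4,7,8}:  v_{0} + v_{3} + v_{4} + v_{7} + v_{8} = 0  ⟹  sig = (5; —)
  P={2,3,6,7,8}:  v_{2} + v_{3} + v_{6} + v_{7} + v_{8} = v_{1}  ⟹  sig = (5; 1)

Sorted signature multiset PRS(X):
    |P|=2: 5 collections, coeffs (), (1,1,1), (1,1,1,1), (1,1,2), (1,2)
    |P|=3: 1 collection, coeffs (1)
    |P|=4: 1 collection, coeffs (1)
    |P|=5: 2 collections, coeffs (), (1)


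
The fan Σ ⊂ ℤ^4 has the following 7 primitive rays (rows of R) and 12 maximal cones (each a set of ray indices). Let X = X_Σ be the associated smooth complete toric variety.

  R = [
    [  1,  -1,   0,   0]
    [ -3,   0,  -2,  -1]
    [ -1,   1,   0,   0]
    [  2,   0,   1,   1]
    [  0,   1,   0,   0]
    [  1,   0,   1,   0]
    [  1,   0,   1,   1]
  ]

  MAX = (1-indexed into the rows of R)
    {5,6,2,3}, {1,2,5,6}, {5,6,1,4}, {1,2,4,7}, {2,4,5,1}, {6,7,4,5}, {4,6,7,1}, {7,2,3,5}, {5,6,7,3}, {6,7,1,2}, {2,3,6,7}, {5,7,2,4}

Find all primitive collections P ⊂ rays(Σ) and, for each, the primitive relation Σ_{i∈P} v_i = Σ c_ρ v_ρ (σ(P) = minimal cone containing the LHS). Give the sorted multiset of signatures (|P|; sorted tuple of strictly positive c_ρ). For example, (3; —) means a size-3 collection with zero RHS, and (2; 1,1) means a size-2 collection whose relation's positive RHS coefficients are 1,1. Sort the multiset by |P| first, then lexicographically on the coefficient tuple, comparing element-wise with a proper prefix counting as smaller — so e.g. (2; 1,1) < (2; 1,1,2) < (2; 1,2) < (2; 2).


Minimal non-faces — 5 found among 7 rays, 12 max cones:

  • {1,3}:  v_{1} + v_{3} = 0  ⇒ sig = (2; —)
  • {3,4}:  v_{3} + v_{4} = v_{5} + v_{7}  ⇒ sig = (2; 1,1)
  • {2,4,6}:  v_{2} + v_{4} + v_{6} = 0  ⇒ sig = (3; —)
  • {1,5,7}:  v_{1} + v_{5} + v_{7} = v_{4}  ⇒ sig = (3; 1)
  • {2,5,6,7}:  v_{2} + v_{5} + v_{6} + v_{7} = v_{3}  ⇒ sig = (4; 1)

Sorted signature multiset PRS(X):
    |P|=2: 2 collections, coeffs (), (1,1)
    |P|=3: 2 collections, coeffs (), (1)
    |P|=4: 1 collection, coeffs (1)


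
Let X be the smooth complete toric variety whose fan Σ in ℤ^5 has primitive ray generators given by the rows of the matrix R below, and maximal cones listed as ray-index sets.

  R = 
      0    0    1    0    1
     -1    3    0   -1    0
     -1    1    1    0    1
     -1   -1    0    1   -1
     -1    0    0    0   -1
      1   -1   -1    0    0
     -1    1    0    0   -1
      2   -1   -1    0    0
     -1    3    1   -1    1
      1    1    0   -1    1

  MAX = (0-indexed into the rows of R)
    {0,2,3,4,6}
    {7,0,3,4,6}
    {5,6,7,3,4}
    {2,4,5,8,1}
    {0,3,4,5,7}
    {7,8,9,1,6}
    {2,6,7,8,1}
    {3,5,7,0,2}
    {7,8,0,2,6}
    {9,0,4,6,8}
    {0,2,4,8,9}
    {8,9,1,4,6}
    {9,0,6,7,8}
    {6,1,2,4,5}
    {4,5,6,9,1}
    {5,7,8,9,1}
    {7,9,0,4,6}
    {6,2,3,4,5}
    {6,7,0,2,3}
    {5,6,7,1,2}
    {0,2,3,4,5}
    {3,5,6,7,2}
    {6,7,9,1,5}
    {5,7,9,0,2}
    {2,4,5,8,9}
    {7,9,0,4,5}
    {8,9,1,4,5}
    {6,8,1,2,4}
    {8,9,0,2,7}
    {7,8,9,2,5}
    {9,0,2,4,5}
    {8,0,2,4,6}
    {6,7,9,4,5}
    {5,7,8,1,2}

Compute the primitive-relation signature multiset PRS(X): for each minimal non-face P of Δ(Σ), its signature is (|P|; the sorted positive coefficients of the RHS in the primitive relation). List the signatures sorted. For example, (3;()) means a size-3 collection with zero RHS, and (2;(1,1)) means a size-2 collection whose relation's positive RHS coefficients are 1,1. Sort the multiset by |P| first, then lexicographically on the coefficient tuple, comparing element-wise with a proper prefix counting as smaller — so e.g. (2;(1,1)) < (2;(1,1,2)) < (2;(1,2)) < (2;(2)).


Σ has 12 primitive collections:

  {3,9}:  v_{3} + v_{9} = 0 ; sig = (2;())
  {0,1}:  v_{0} + v_{1} = v_{8} ; sig = (2;(1))
  {3,8}:  v_{3} + v_{8} = v_{2} + v_{6} ; sig = (2;(1,1))
  {1,3}:  v_{1} + v_{3} = v_{2} + v_{5} + 2·v_{6} ; sig = (2;(1,1,2))
  {0,5,6}:  v_{0} + v_{5} + v_{6} = 0 ; sig = (3;())
  {2,4,7}:  v_{2} + v_{4} + v_{7} = 0 ; sig = (3;())
  {2,6,9}:  v_{2} + v_{6} + v_{9} = v_{8} ; sig = (3;(1))
  {5,6,8}:  v_{5} + v_{6} + v_{8} = v_{1} ; sig = (3;(1))
  {0,5,8}:  v_{0} + v_{5} + v_{8} = v_{2} + v_{9} ; sig = (3;(1,1))
  {4,7,8}:  v_{4} + v_{7} + v_{8} = v_{6} + v_{9} ; sig = (3;(1,1))
  {1,4,7}:  v_{1} + v_{4} + v_{7} = v_{5} + 2·v_{6} + v_{9} ; sig = (3;(1,1,2))
  {1,2,9}:  v_{1} + v_{2} + v_{9} = v_{5} + 2·v_{8} ; sig = (3;(1,2))

so the primitive-relation signature multiset is
{ (2;()),  (2;(1)),  (2;(1,1)),  (2;(1,1,2)),  (3;()) ×2,  (3;(1)) ×2,  (3;(1,1)) ×2,  (3;(1,1,2)),  (3;(1,2)) }


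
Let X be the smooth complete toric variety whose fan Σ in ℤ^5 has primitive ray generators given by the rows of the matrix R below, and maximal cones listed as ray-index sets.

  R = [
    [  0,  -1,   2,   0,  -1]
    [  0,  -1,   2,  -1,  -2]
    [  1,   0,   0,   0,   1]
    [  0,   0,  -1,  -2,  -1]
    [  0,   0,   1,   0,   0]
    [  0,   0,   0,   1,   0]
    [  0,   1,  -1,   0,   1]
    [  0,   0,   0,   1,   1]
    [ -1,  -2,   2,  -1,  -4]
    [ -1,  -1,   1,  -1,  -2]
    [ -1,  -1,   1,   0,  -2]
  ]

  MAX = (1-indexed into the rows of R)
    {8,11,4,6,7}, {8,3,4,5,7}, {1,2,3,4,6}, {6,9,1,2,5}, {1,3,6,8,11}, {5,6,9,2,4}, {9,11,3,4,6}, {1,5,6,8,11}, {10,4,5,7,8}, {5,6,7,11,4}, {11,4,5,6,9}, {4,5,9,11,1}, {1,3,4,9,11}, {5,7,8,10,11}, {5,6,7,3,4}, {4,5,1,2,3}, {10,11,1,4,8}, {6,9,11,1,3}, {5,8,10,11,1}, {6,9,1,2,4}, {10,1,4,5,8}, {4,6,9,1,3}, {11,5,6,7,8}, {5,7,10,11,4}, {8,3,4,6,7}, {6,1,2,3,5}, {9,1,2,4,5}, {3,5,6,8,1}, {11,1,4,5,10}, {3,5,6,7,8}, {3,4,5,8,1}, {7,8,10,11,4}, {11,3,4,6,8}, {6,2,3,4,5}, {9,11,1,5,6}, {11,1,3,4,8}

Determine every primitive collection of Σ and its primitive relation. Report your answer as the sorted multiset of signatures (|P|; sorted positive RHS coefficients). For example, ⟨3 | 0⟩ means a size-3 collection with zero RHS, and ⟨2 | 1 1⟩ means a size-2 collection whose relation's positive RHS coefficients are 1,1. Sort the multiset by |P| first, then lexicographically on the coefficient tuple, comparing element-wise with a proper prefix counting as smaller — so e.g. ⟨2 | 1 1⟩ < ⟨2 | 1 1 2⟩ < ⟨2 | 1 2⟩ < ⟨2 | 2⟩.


19 minimal non-faces of Δ(Σ) (on 11 rays):

  • {1,7}:  v_{1} + v_{7} = v_{5}  ⟹  sig = ⟨2 | 1⟩
  • {2,8}:  v_{2} + v_{8} = v_{1}  ⟹  sig = ⟨2 | 1⟩
  • {6,10}:  v_{6} + v_{10} = v_{11}  ⟹  sig = ⟨2 | 1⟩
  • {2,11}:  v_{2} + v_{11} = v_{5} + v_{9}  ⟹  sig = ⟨2 | 1 1⟩
  • {3,10}:  v_{3} + v_{10} = v_{1} + v_{4} + v_{8}  ⟹  sig = ⟨2 | 1 1 1⟩
  • {2,10}:  v_{2} + v_{10} = v_{1} + v_{4} + v_{5} + v_{11}  ⟹  sig = ⟨2 | 1 1 1 1⟩
  • {7,9}:  v_{7} + v_{9} = v_{4} + v_{5} + v_{6} + v_{11}  ⟹  sig = ⟨2 | 1 1 1 1⟩
  • {2,7}:  v_{2} + v_{7} = v_{4} + 2·v_{5} + v_{6}  ⟹  sig = ⟨2 | 1 1 2⟩
  • {9,10}:  v_{9} + v_{10} = v_{1} + v_{4} + 2·v_{11}  ⟹  sig = ⟨2 | 1 1 2⟩
  • {8,9}:  v_{8} + v_{9} = v_{3} + 2·v_{11}  ⟹  sig = ⟨2 | 1 2⟩
  • {3,7,11}:  v_{3} + v_{7} + v_{11} = 0  ⟹  sig = ⟨3 | 0⟩
  • {3,5,11}:  v_{3} + v_{5} + v_{11} = v_{1}  ⟹  sig = ⟨3 | 1⟩
  • {3,5,9}:  v_{3} + v_{5} + v_{9} = 2·v_{1} + v_{4} + v_{6}  ⟹  sig = ⟨3 | 1 1 2⟩
  • {2,3,9}:  v_{2} + v_{3} + v_{9} = 3·v_{1} + 2·v_{4} + 2·v_{6}  ⟹  sig = ⟨3 | 2 2 3⟩
  • {4,5,6,8}:  v_{4} + v_{5} + v_{6} + v_{8} = 0  ⟹  sig = ⟨4 | 0⟩
  • {1,4,5,6}:  v_{1} + v_{4} + v_{5} + v_{6} = v_{2}  ⟹  sig = ⟨4 | 1⟩
  • {1,4,6,11}:  v_{1} + v_{4} + v_{6} + v_{11} = v_{9}  ⟹  sig = ⟨4 | 1⟩
  • {4,5,8,11}:  v_{4} + v_{5} + v_{8} + v_{11} = v_{10}  ⟹  sig = ⟨4 | 1⟩
  • {1,4,6,8}:  v_{1} + v_{4} + v_{6} + v_{8} = v_{3} + v_{11}  ⟹  sig = ⟨4 | 1 1⟩

so the primitive-relation signature multiset is
[⟨2 | 1⟩, ⟨2 | 1⟩, ⟨2 | 1⟩, ⟨2 | 1 1⟩, ⟨2 | 1 1 1⟩, ⟨2 | 1 1 1 1⟩, ⟨2 | 1 1 1 1⟩, ⟨2 | 1 1 2⟩, ⟨2 | 1 1 2⟩, ⟨2 | 1 2⟩, ⟨3 | 0⟩, ⟨3 | 1⟩, ⟨3 | 1 1 2⟩, ⟨3 | 2 2 3⟩, ⟨4 | 0⟩, ⟨4 | 1⟩, ⟨4 | 1⟩, ⟨4 | 1⟩, ⟨4 | 1 1⟩]


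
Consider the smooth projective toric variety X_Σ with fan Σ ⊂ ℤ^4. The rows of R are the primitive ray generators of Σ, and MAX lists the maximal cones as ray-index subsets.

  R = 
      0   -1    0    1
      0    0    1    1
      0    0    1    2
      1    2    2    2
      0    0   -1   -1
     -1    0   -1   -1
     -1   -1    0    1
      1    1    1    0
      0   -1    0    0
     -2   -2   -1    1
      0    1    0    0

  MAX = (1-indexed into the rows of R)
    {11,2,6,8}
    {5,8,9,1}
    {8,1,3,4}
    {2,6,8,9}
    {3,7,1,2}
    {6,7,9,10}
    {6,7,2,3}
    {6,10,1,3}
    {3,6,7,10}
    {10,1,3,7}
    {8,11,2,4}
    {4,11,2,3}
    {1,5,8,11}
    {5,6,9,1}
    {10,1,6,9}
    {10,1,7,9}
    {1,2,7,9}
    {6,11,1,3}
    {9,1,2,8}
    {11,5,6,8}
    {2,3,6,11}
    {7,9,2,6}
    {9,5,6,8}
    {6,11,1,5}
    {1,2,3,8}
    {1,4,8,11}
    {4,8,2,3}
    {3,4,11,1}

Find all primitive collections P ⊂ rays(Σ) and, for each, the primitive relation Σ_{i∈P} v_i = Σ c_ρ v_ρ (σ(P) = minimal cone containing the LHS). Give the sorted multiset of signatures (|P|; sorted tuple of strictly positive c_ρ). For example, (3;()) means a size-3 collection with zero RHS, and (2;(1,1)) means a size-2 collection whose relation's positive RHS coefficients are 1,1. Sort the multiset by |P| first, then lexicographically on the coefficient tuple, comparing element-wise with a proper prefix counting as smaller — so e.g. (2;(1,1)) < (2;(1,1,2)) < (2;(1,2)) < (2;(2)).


Primitive collections (23):

  P={2,5}:  v_{2} + v_{5} = 0  ⇒ sig = (2;())
  P={9,11}:  v_{9} + v_{11} = 0  ⇒ sig = (2;())
  P={7,8}:  v_{7} + v_{8} = v_{2}  ⇒ sig = (2;(1))
  P={8,10}:  v_{8} + v_{10} = v_{7}  ⇒ sig = (2;(1))
  P={3,5}:  v_{3} + v_{5} = v_{1} + v_{11}  ⇒ sig = (2;(1,1))
  P={3,9}:  v_{3} + v_{9} = v_{1} + v_{2}  ⇒ sig = (2;(1,1))
  P={4,9}:  v_{4} + v_{9} = v_{3} + v_{8}  ⇒ sig = (2;(1,1))
  P={5,7}:  v_{5} + v_{7} = v_{1} + v_{6}  ⇒ sig = (2;(1,1))
  P={7,11}:  v_{7} + v_{11} = v_{3} + v_{6}  ⇒ sig = (2;(1,1))
  P={4,7}:  v_{4} + v_{7} = v_{2} + v_{3} + v_{11}  ⇒ sig = (2;(1,1,1))
  P={4,5}:  v_{4} + v_{5} = v_{1} + v_{8} + 2·v_{11}  ⇒ sig = (2;(1,1,2))
  P={10,11}:  v_{10} + v_{11} = v_{1} + v_{3} + 2·v_{6}  ⇒ sig = (2;(1,1,2))
  P={4,6}:  v_{4} + v_{6} = v_{2} + 2·v_{11}  ⇒ sig = (2;(1,2))
  P={4,10}:  v_{4} + v_{10} = 2·v_{3} + v_{6}  ⇒ sig = (2;(1,2))
  P={2,10}:  v_{2} + v_{10} = 2·v_{7}  ⇒ sig = (2;(2))
  P={5,10}:  v_{5} + v_{10} = 2·v_{1} + 2·v_{6}  ⇒ sig = (2;(2,2))
  P={1,6,8}:  v_{1} + v_{6} + v_{8} = 0  ⇒ sig = (3;())
  P={1,2,6}:  v_{1} + v_{2} + v_{6} = v_{7}  ⇒ sig = (3;(1))
  P={1,2,11}:  v_{1} + v_{2} + v_{11} = v_{3}  ⇒ sig = (3;(1))
  P={1,6,7}:  v_{1} + v_{6} + v_{7} = v_{10}  ⇒ sig = (3;(1))
  P={3,8,11}:  v_{3} + v_{8} + v_{11} = v_{4}  ⇒ sig = (3;(1))
  P={3,6,8}:  v_{3} + v_{6} + v_{8} = v_{2} + v_{11}  ⇒ sig = (3;(1,1))
  P={1,2,4}:  v_{1} + v_{2} + v_{4} = 2·v_{3} + v_{8}  ⇒ sig = (3;(1,2))

Hence PRS(X_Σ) =
    |P|=2: 16 collections, coeffs (), (), (1), (1), (1,1), (1,1), (1,1), (1,1), (1,1), (1,1,1), (1,1,2), (1,1,2), (1,2), (1,2), (2), (2,2)
    |P|=3: 7 collections, coeffs (), (1), (1), (1), (1), (1,1), (1,2)


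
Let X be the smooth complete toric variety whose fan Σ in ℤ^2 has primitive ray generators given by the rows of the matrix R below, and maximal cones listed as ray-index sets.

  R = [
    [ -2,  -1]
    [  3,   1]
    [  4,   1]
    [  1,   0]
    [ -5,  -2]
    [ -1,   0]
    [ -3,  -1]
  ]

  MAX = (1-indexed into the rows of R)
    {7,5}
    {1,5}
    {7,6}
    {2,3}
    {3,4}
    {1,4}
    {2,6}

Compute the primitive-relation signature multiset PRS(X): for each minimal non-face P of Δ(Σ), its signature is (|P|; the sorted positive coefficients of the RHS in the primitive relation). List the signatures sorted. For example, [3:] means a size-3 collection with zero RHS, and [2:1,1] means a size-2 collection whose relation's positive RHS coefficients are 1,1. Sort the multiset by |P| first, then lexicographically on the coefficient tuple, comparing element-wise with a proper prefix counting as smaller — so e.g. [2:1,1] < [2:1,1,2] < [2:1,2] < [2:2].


14 minimal non-faces of Δ(Σ) (on 7 rays):

  P={2,7}:  v_{2} + v_{7} = 0 — sig = [2:]
  P={4,6}:  v_{4} + v_{6} = 0 — sig = [2:]
  P={1,2}:  v_{1} + v_{2} = v_{4} — sig = [2:1]
  P={1,6}:  v_{1} + v_{6} = v_{7} — sig = [2:1]
  P={1,7}:  v_{1} + v_{7} = v_{5} — sig = [2:1]
  P={2,4}:  v_{2} + v_{4} = v_{3} — sig = [2:1]
  P={2,5}:  v_{2} + v_{5} = v_{1} — sig = [2:1]
  P={3,6}:  v_{3} + v_{6} = v_{2} — sig = [2:1]
  P={3,7}:  v_{3} + v_{7} = v_{4} — sig = [2:1]
  P={4,7}:  v_{4} + v_{7} = v_{1} — sig = [2:1]
  P={3,5}:  v_{3} + v_{5} = v_{1} + v_{4} — sig = [2:1,1]
  P={1,3}:  v_{1} + v_{3} = 2·v_{4} — sig = [2:2]
  P={4,5}:  v_{4} + v_{5} = 2·v_{1} — sig = [2:2]
  P={5,6}:  v_{5} + v_{6} = 2·v_{7} — sig = [2:2]

Sorted signature multiset PRS(X):
[[2:], [2:], [2:1], [2:1], [2:1], [2:1], [2:1], [2:1], [2:1], [2:1], [2:1,1], [2:2], [2:2], [2:2]]
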